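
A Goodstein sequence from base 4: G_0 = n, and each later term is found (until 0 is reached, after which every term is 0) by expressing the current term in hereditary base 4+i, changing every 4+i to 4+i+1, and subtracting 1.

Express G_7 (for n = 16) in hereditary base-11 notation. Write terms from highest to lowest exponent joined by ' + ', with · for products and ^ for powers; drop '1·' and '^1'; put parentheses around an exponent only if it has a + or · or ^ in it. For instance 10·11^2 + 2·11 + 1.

3·11 + 8

step 0: 16 = 4^2; sub 5 for 4: 5^2; = 25; G_1 = 25−1 = 24
step 1: 24 = 4·5 + 4; sub 6 for 5: 4·6 + 4; = 28; G_2 = 28−1 = 27
step 2: 27 = 4·6 + 3; sub 7 for 6: 4·7 + 3; = 31; G_3 = 31−1 = 30
step 3: 30 = 4·7 + 2; sub 8 for 7: 4·8 + 2; = 34; G_4 = 34−1 = 33
step 4: 33 = 4·8 + 1; sub 9 for 8: 4·9 + 1; = 37; G_5 = 37−1 = 36
step 5: 36 = 4·9; sub 10 for 9: 4·10; = 40; G_6 = 40−1 = 39
step 6: 39 = 3·10 + 9; sub 11 for 10: 3·11 + 9; = 42; G_7 = 42−1 = 41
step 7: 41 = 3·11 + 8; sub 12 for 11: 3·12 + 8; = 44; G_8 = 44−1 = 43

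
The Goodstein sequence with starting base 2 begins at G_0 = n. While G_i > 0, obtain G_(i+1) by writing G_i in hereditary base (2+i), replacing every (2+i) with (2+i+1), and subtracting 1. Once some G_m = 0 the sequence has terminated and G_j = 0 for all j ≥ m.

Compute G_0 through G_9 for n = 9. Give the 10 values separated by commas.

9, 81, 1023, 9842, 140743, 2471826, 50333399, 1162263921, 30000003325, 855935016215

base 2: 9 = 2^(2 + 1) + 1; at 3: 3^(3 + 1) + 1 = 82; next = 81
base 3: 81 = 3^(3 + 1); at 4: 4^(4 + 1) = 1024; next = 1023
base 4: 1023 = 3·4^4 + 3·4^3 + 3·4^2 + 3·4 + 3; at 5: 3·5^5 + 3·5^3 + 3·5^2 + 3·5 + 3 = 9843; next = 9842
base 5: 9842 = 3·5^5 + 3·5^3 + 3·5^2 + 3·5 + 2; at 6: 3·6^6 + 3·6^3 + 3·6^2 + 3·6 + 2 = 140744; next = 140743
base 6: 140743 = 3·6^6 + 3·6^3 + 3·6^2 + 3·6 + 1; at 7: 3·7^7 + 3·7^3 + 3·7^2 + 3·7 + 1 = 2471827; next = 2471826
base 7: 2471826 = 3·7^7 + 3·7^3 + 3·7^2 + 3·7; at 8: 3·8^8 + 3·8^3 + 3·8^2 + 3·8 = 50333400; next = 50333399
base 8: 50333399 = 3·8^8 + 3·8^3 + 3·8^2 + 2·8 + 7; at 9: 3·9^9 + 3·9^3 + 3·9^2 + 2·9 + 7 = 1162263922; next = 1162263921
base 9: 1162263921 = 3·9^9 + 3·9^3 + 3·9^2 + 2·9 + 6; at 10: 3·10^10 + 3·10^3 + 3·10^2 + 2·10 + 6 = 30000003326; next = 30000003325
base 10: 30000003325 = 3·10^10 + 3·10^3 + 3·10^2 + 2·10 + 5; at 11: 3·11^11 + 3·11^3 + 3·11^2 + 2·11 + 5 = 855935016216; next = 855935016215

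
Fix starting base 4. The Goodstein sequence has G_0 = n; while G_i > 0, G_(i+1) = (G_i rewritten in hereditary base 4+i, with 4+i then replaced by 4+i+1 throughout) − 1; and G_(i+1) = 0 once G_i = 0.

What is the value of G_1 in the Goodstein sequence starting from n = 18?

26

i=0: 18 = 4^2 + 2 (b=4); 4→5: 5^2 + 2 = 27; 27−1 = 26
i=1: 26 = 5^2 + 1 (b=5); 5→6: 6^2 + 1 = 37; 37−1 = 36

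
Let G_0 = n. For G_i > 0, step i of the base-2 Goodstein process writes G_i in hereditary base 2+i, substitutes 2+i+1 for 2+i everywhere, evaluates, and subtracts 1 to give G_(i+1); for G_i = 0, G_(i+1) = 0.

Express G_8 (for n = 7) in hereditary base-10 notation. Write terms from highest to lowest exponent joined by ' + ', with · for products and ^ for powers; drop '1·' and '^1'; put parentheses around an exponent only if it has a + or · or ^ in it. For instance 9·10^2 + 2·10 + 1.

[0] 7 ≡ 2^2 + 2 + 1 (base 2). Lift 3: 31. −1: 30.
[1] 30 ≡ 3^3 + 3 (base 3). Lift 4: 260. −1: 259.
[2] 259 ≡ 4^4 + 3 (base 4). Lift 5: 3128. −1: 3127.
[3] 3127 ≡ 5^5 + 2 (base 5). Lift 6: 46658. −1: 46657.
[4] 46657 ≡ 6^6 + 1 (base 6). Lift 7: 823544. −1: 823543.
[5] 823543 ≡ 7^7 (base 7). Lift 8: 16777216. −1: 16777215.
[6] 16777215 ≡ 7·8^7 + 7·8^6 + 7·8^5 + 7·8^4 + 7·8^3 + 7·8^2 + 7·8 + 7 (base 8). Lift 9: 37665880. −1: 37665879.
[7] 37665879 ≡ 7·9^7 + 7·9^6 + 7·9^5 + 7·9^4 + 7·9^3 + 7·9^2 + 7·9 + 6 (base 9). Lift 10: 77777776. −1: 77777775.
[8] 77777775 ≡ 7·10^7 + 7·10^6 + 7·10^5 + 7·10^4 + 7·10^3 + 7·10^2 + 7·10 + 5 (base 10). Lift 11: 150051214. −1: 150051213.

7·10^7 + 7·10^6 + 7·10^5 + 7·10^4 + 7·10^3 + 7·10^2 + 7·10 + 5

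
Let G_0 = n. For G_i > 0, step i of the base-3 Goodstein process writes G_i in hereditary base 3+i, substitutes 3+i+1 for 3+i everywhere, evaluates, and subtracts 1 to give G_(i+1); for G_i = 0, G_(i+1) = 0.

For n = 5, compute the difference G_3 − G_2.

0

step 0: 5 = 3 + 2; sub 4 for 3: 4 + 2; = 6; G_1 = 6−1 = 5
step 1: 5 = 4 + 1; sub 5 for 4: 5 + 1; = 6; G_2 = 6−1 = 5
step 2: 5 = 5; sub 6 for 5: 6; = 6; G_3 = 6−1 = 5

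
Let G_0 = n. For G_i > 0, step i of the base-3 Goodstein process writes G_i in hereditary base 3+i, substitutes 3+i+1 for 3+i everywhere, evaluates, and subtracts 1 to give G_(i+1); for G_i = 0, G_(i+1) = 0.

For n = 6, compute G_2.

7

i=0: 6 = 2·3 (b=3); 3→4: 2·4 = 8; 8−1 = 7
i=1: 7 = 4 + 3 (b=4); 4→5: 5 + 3 = 8; 8−1 = 7
i=2: 7 = 5 + 2 (b=5); 5→6: 6 + 2 = 8; 8−1 = 7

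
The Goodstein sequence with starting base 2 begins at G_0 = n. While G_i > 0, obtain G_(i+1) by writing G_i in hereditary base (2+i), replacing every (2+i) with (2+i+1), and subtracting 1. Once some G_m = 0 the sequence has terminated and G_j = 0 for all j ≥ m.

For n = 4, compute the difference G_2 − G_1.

15

[0] 4 ≡ 2^2 (base 2). Lift 3: 27. −1: 26.
[1] 26 ≡ 2·3^2 + 2·3 + 2 (base 3). Lift 4: 42. −1: 41.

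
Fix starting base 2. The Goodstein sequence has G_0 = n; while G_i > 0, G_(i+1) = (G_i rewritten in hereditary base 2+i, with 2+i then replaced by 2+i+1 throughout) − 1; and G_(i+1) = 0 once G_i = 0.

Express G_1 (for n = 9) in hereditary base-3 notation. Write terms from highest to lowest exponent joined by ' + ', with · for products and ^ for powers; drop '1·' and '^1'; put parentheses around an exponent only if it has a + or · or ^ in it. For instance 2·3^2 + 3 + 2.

3^(3 + 1)

base 2: 9 = 2^(2 + 1) + 1; at 3: 3^(3 + 1) + 1 = 82; next = 81
base 3: 81 = 3^(3 + 1); at 4: 4^(4 + 1) = 1024; next = 1023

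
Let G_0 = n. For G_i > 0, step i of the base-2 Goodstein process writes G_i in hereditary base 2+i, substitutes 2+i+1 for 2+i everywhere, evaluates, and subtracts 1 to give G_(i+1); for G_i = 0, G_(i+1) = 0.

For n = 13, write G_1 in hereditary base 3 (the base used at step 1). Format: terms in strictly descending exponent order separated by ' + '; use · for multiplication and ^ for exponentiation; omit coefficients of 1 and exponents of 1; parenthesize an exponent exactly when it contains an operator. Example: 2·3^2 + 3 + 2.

base 2: 13 = 2^(2 + 1) + 2^2 + 1; at 3: 3^(3 + 1) + 3^3 + 1 = 109; next = 108
base 3: 108 = 3^(3 + 1) + 3^3; at 4: 4^(4 + 1) + 4^4 = 1280; next = 1279

3^(3 + 1) + 3^3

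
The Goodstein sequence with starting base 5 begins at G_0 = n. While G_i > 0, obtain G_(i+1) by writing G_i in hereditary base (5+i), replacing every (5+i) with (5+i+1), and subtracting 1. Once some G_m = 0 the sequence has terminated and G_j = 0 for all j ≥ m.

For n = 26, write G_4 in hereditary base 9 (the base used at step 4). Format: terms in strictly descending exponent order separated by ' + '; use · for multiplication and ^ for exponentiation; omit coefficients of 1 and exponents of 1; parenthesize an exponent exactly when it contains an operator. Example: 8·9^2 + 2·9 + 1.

(0) 26|_5 = 5^2 + 1 ↦ 6^2 + 1|_6 = 37 ⇒ 36
(1) 36|_6 = 6^2 ↦ 7^2|_7 = 49 ⇒ 48
(2) 48|_7 = 6·7 + 6 ↦ 6·8 + 6|_8 = 54 ⇒ 53
(3) 53|_8 = 6·8 + 5 ↦ 6·9 + 5|_9 = 59 ⇒ 58
(4) 58|_9 = 6·9 + 4 ↦ 6·10 + 4|_10 = 64 ⇒ 63

6·9 + 4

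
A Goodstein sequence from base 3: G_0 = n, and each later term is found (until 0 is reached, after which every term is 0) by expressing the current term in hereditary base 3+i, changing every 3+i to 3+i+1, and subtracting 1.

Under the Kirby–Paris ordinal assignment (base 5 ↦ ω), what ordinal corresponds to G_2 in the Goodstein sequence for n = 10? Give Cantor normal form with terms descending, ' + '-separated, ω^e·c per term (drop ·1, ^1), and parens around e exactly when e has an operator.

ω·4 + 4

base 3: 10 = 3^2 + 1; at 4: 4^2 + 1 = 17; next = 16
base 4: 16 = 4^2; at 5: 5^2 = 25; next = 24
base 5: 24 = 4·5 + 4; at 6: 4·6 + 4 = 28; next = 27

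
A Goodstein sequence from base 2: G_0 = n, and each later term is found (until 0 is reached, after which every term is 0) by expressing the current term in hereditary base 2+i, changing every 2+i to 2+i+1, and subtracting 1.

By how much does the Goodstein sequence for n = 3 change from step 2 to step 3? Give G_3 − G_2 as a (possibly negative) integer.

G_0 = 3. HB_2(3) = 2 + 1. Bump = 4. G_1 = 3.
G_1 = 3. HB_3(3) = 3. Bump = 4. G_2 = 3.
G_2 = 3. HB_4(3) = 3. Bump = 3. G_3 = 2.

-1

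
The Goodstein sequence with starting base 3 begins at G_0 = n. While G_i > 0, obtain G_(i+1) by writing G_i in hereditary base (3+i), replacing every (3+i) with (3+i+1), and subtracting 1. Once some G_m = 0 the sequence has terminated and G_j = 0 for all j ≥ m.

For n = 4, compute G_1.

4

G_0=4  [base 3] 3 + 1  →[3↦4]→  4 + 1 = 5  −1 ⇒ G_1=4
G_1=4  [base 4] 4  →[4↦5]→  5 = 5  −1 ⇒ G_2=4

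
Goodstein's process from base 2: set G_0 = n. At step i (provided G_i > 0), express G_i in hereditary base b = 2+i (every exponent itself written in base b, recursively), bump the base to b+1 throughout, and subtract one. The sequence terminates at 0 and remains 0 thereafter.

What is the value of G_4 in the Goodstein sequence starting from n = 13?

step 0: 13 = 2^(2 + 1) + 2^2 + 1; sub 3 for 2: 3^(3 + 1) + 3^3 + 1; = 109; G_1 = 109−1 = 108
step 1: 108 = 3^(3 + 1) + 3^3; sub 4 for 3: 4^(4 + 1) + 4^4; = 1280; G_2 = 1280−1 = 1279
step 2: 1279 = 4^(4 + 1) + 3·4^3 + 3·4^2 + 3·4 + 3; sub 5 for 4: 5^(5 + 1) + 3·5^3 + 3·5^2 + 3·5 + 3; = 16093; G_3 = 16093−1 = 16092
step 3: 16092 = 5^(5 + 1) + 3·5^3 + 3·5^2 + 3·5 + 2; sub 6 for 5: 6^(6 + 1) + 3·6^3 + 3·6^2 + 3·6 + 2; = 280712; G_4 = 280712−1 = 280711
step 4: 280711 = 6^(6 + 1) + 3·6^3 + 3·6^2 + 3·6 + 1; sub 7 for 6: 7^(7 + 1) + 3·7^3 + 3·7^2 + 3·7 + 1; = 5765999; G_5 = 5765999−1 = 5765998

280711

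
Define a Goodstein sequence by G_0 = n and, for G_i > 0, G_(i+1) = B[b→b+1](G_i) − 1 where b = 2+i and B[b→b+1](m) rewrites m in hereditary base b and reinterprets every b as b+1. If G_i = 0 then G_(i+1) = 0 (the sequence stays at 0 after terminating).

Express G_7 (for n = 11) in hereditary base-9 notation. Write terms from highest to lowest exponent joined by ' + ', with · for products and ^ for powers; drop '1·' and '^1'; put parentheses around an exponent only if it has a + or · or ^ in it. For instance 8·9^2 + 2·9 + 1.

base 2: 11 = 2^(2 + 1) + 2 + 1; at 3: 3^(3 + 1) + 3 + 1 = 85; next = 84
base 3: 84 = 3^(3 + 1) + 3; at 4: 4^(4 + 1) + 4 = 1028; next = 1027
base 4: 1027 = 4^(4 + 1) + 3; at 5: 5^(5 + 1) + 3 = 15628; next = 15627
base 5: 15627 = 5^(5 + 1) + 2; at 6: 6^(6 + 1) + 2 = 279938; next = 279937
base 6: 279937 = 6^(6 + 1) + 1; at 7: 7^(7 + 1) + 1 = 5764802; next = 5764801
base 7: 5764801 = 7^(7 + 1); at 8: 8^(8 + 1) = 134217728; next = 134217727
base 8: 134217727 = 7·8^8 + 7·8^7 + 7·8^6 + 7·8^5 + 7·8^4 + 7·8^3 + 7·8^2 + 7·8 + 7; at 9: 7·9^9 + 7·9^7 + 7·9^6 + 7·9^5 + 7·9^4 + 7·9^3 + 7·9^2 + 7·9 + 7 = 2749609303; next = 2749609302

7·9^9 + 7·9^7 + 7·9^6 + 7·9^5 + 7·9^4 + 7·9^3 + 7·9^2 + 7·9 + 6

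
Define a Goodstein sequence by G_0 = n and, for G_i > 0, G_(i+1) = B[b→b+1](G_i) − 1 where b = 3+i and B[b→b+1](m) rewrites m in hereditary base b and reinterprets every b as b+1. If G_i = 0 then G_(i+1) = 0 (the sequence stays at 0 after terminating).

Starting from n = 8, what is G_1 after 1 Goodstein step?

9

i=0: 8 = 2·3 + 2 (b=3); 3→4: 2·4 + 2 = 10; 10−1 = 9
i=1: 9 = 2·4 + 1 (b=4); 4→5: 2·5 + 1 = 11; 11−1 = 10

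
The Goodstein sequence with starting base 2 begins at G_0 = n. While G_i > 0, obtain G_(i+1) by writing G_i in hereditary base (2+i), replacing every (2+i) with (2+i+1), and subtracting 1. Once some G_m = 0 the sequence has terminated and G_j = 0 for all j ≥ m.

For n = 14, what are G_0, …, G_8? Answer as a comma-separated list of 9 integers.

i=0: 14 = 2^(2 + 1) + 2^2 + 2 (b=2); 2→3: 3^(3 + 1) + 3^3 + 3 = 111; 111−1 = 110
i=1: 110 = 3^(3 + 1) + 3^3 + 2 (b=3); 3→4: 4^(4 + 1) + 4^4 + 2 = 1282; 1282−1 = 1281
i=2: 1281 = 4^(4 + 1) + 4^4 + 1 (b=4); 4→5: 5^(5 + 1) + 5^5 + 1 = 18751; 18751−1 = 18750
i=3: 18750 = 5^(5 + 1) + 5^5 (b=5); 5→6: 6^(6 + 1) + 6^6 = 326592; 326592−1 = 326591
i=4: 326591 = 6^(6 + 1) + 5·6^5 + 5·6^4 + 5·6^3 + 5·6^2 + 5·6 + 5 (b=6); 6→7: 7^(7 + 1) + 5·7^5 + 5·7^4 + 5·7^3 + 5·7^2 + 5·7 + 5 = 5862841; 5862841−1 = 5862840
i=5: 5862840 = 7^(7 + 1) + 5·7^5 + 5·7^4 + 5·7^3 + 5·7^2 + 5·7 + 4 (b=7); 7→8: 8^(8 + 1) + 5·8^5 + 5·8^4 + 5·8^3 + 5·8^2 + 5·8 + 4 = 134404972; 134404972−1 = 134404971
i=6: 134404971 = 8^(8 + 1) + 5·8^5 + 5·8^4 + 5·8^3 + 5·8^2 + 5·8 + 3 (b=8); 8→9: 9^(9 + 1) + 5·9^5 + 5·9^4 + 5·9^3 + 5·9^2 + 5·9 + 3 = 3487116549; 3487116549−1 = 3487116548
i=7: 3487116548 = 9^(9 + 1) + 5·9^5 + 5·9^4 + 5·9^3 + 5·9^2 + 5·9 + 2 (b=9); 9→10: 10^(10 + 1) + 5·10^5 + 5·10^4 + 5·10^3 + 5·10^2 + 5·10 + 2 = 100000555552; 100000555552−1 = 100000555551

14, 110, 1281, 18750, 326591, 5862840, 134404971, 3487116548, 100000555551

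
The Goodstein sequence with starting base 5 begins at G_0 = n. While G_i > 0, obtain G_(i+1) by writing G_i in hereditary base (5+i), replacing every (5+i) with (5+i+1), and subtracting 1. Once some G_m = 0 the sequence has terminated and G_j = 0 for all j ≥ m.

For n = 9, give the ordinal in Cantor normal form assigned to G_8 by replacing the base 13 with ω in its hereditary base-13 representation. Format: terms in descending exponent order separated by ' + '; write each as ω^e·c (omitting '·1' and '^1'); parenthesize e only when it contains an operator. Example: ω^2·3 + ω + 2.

i=0: 9 = 5 + 4 (b=5); 5→6: 6 + 4 = 10; 10−1 = 9
i=1: 9 = 6 + 3 (b=6); 6→7: 7 + 3 = 10; 10−1 = 9
i=2: 9 = 7 + 2 (b=7); 7→8: 8 + 2 = 10; 10−1 = 9
i=3: 9 = 8 + 1 (b=8); 8→9: 9 + 1 = 10; 10−1 = 9
i=4: 9 = 9 (b=9); 9→10: 10 = 10; 10−1 = 9
i=5: 9 = 9 (b=10); 10→11: 9 = 9; 9−1 = 8
i=6: 8 = 8 (b=11); 11→12: 8 = 8; 8−1 = 7
i=7: 7 = 7 (b=12); 12→13: 7 = 7; 7−1 = 6

6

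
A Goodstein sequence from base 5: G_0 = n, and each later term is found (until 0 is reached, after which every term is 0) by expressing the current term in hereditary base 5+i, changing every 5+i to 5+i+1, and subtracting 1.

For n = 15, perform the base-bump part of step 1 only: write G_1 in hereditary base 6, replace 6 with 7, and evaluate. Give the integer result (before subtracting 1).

i=0: 15 = 3·5 (b=5); 5→6: 3·6 = 18; 18−1 = 17
i=1: 17 = 2·6 + 5 (b=6); 6→7: 2·7 + 5 = 19; 19−1 = 18

19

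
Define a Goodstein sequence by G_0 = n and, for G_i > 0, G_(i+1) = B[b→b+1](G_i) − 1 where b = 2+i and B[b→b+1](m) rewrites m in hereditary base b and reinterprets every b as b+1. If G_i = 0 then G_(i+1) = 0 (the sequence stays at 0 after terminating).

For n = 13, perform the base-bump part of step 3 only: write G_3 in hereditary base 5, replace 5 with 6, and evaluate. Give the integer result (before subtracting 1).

i=0: 13 = 2^(2 + 1) + 2^2 + 1 (b=2); 2→3: 3^(3 + 1) + 3^3 + 1 = 109; 109−1 = 108
i=1: 108 = 3^(3 + 1) + 3^3 (b=3); 3→4: 4^(4 + 1) + 4^4 = 1280; 1280−1 = 1279
i=2: 1279 = 4^(4 + 1) + 3·4^3 + 3·4^2 + 3·4 + 3 (b=4); 4→5: 5^(5 + 1) + 3·5^3 + 3·5^2 + 3·5 + 3 = 16093; 16093−1 = 16092

280712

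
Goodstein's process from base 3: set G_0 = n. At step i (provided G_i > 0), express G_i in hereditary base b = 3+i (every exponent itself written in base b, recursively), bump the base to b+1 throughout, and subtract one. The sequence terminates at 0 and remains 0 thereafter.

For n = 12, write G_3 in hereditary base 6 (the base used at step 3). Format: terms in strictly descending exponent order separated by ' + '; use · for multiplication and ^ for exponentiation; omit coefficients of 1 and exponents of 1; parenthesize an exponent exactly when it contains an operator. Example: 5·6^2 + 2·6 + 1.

6^2 + 1

i=0: 12 = 3^2 + 3 (b=3); 3→4: 4^2 + 4 = 20; 20−1 = 19
i=1: 19 = 4^2 + 3 (b=4); 4→5: 5^2 + 3 = 28; 28−1 = 27
i=2: 27 = 5^2 + 2 (b=5); 5→6: 6^2 + 2 = 38; 38−1 = 37
i=3: 37 = 6^2 + 1 (b=6); 6→7: 7^2 + 1 = 50; 50−1 = 49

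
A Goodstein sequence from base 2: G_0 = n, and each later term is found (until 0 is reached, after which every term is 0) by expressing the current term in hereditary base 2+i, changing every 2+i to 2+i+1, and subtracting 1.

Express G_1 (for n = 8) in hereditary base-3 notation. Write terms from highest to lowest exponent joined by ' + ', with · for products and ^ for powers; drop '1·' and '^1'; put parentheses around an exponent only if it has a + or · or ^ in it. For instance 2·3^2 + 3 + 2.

base 2: 8 = 2^(2 + 1); at 3: 3^(3 + 1) = 81; next = 80
base 3: 80 = 2·3^3 + 2·3^2 + 2·3 + 2; at 4: 2·4^4 + 2·4^2 + 2·4 + 2 = 554; next = 553

2·3^3 + 2·3^2 + 2·3 + 2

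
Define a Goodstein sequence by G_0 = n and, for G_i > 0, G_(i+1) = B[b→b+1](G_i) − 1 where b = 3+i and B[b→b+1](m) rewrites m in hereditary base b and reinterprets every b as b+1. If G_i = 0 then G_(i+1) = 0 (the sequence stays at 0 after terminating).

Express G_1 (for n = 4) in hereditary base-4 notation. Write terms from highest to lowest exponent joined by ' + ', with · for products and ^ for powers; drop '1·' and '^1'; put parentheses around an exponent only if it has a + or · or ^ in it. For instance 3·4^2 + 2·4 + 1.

4

[0] 4 ≡ 3 + 1 (base 3). Lift 4: 5. −1: 4.
[1] 4 ≡ 4 (base 4). Lift 5: 5. −1: 4.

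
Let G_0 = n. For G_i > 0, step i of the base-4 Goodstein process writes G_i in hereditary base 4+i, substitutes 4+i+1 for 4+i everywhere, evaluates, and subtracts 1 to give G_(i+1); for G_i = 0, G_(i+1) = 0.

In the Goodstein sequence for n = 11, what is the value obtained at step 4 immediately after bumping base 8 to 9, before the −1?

i=0: 11 = 2·4 + 3 (b=4); 4→5: 2·5 + 3 = 13; 13−1 = 12
i=1: 12 = 2·5 + 2 (b=5); 5→6: 2·6 + 2 = 14; 14−1 = 13
i=2: 13 = 2·6 + 1 (b=6); 6→7: 2·7 + 1 = 15; 15−1 = 14
i=3: 14 = 2·7 (b=7); 7→8: 2·8 = 16; 16−1 = 15
i=4: 15 = 8 + 7 (b=8); 8→9: 9 + 7 = 16; 16−1 = 15

16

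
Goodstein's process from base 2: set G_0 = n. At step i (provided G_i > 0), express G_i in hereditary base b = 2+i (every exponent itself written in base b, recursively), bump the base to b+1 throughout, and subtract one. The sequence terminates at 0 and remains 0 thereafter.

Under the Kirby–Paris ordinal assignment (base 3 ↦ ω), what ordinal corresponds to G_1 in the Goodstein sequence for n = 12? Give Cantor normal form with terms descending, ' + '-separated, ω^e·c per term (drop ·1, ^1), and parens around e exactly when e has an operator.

ω^(ω + 1) + ω^2·2 + ω·2 + 2

12 —HB2→ 2^(2 + 1) + 2^2 —bump→ 3^(3 + 1) + 3^3 = 108 —(−1)→ 107
107 —HB3→ 3^(3 + 1) + 2·3^2 + 2·3 + 2 —bump→ 4^(4 + 1) + 2·4^2 + 2·4 + 2 = 1066 —(−1)→ 1065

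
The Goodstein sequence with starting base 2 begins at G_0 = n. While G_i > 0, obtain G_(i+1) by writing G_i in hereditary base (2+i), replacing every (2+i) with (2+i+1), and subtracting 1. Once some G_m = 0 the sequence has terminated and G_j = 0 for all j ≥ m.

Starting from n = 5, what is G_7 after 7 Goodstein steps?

2454

base 2: 5 = 2^2 + 1; at 3: 3^3 + 1 = 28; next = 27
base 3: 27 = 3^3; at 4: 4^4 = 256; next = 255
base 4: 255 = 3·4^3 + 3·4^2 + 3·4 + 3; at 5: 3·5^3 + 3·5^2 + 3·5 + 3 = 468; next = 467
base 5: 467 = 3·5^3 + 3·5^2 + 3·5 + 2; at 6: 3·6^3 + 3·6^2 + 3·6 + 2 = 776; next = 775
base 6: 775 = 3·6^3 + 3·6^2 + 3·6 + 1; at 7: 3·7^3 + 3·7^2 + 3·7 + 1 = 1198; next = 1197
base 7: 1197 = 3·7^3 + 3·7^2 + 3·7; at 8: 3·8^3 + 3·8^2 + 3·8 = 1752; next = 1751
base 8: 1751 = 3·8^3 + 3·8^2 + 2·8 + 7; at 9: 3·9^3 + 3·9^2 + 2·9 + 7 = 2455; next = 2454
base 9: 2454 = 3·9^3 + 3·9^2 + 2·9 + 6; at 10: 3·10^3 + 3·10^2 + 2·10 + 6 = 3326; next = 3325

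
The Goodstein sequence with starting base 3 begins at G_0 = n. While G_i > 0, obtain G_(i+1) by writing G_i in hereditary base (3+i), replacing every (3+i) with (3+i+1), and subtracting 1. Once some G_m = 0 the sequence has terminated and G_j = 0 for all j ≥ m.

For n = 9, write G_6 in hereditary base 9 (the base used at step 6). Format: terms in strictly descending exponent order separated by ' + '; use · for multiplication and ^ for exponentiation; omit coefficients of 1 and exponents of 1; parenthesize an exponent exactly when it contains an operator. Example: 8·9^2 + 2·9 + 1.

2·9 + 6

(0) 9|_3 = 3^2 ↦ 4^2|_4 = 16 ⇒ 15
(1) 15|_4 = 3·4 + 3 ↦ 3·5 + 3|_5 = 18 ⇒ 17
(2) 17|_5 = 3·5 + 2 ↦ 3·6 + 2|_6 = 20 ⇒ 19
(3) 19|_6 = 3·6 + 1 ↦ 3·7 + 1|_7 = 22 ⇒ 21
(4) 21|_7 = 3·7 ↦ 3·8|_8 = 24 ⇒ 23
(5) 23|_8 = 2·8 + 7 ↦ 2·9 + 7|_9 = 25 ⇒ 24
(6) 24|_9 = 2·9 + 6 ↦ 2·10 + 6|_10 = 26 ⇒ 25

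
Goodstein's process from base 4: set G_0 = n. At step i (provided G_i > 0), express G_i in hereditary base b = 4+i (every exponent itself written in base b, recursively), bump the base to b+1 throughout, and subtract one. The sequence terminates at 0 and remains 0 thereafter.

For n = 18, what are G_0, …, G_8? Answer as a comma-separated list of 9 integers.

[0] 18 ≡ 4^2 + 2 (base 4). Lift 5: 27. −1: 26.
[1] 26 ≡ 5^2 + 1 (base 5). Lift 6: 37. −1: 36.
[2] 36 ≡ 6^2 (base 6). Lift 7: 49. −1: 48.
[3] 48 ≡ 6·7 + 6 (base 7). Lift 8: 54. −1: 53.
[4] 53 ≡ 6·8 + 5 (base 8). Lift 9: 59. −1: 58.
[5] 58 ≡ 6·9 + 4 (base 9). Lift 10: 64. −1: 63.
[6] 63 ≡ 6·10 + 3 (base 10). Lift 11: 69. −1: 68.
[7] 68 ≡ 6·11 + 2 (base 11). Lift 12: 74. −1: 73.

18, 26, 36, 48, 53, 58, 63, 68, 73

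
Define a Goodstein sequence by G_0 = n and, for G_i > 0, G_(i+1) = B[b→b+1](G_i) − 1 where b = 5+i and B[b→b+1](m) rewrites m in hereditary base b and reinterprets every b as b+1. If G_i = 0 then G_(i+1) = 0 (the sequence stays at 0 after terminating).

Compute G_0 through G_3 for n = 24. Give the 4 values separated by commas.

24, 27, 30, 33

24 —HB5→ 4·5 + 4 —bump→ 4·6 + 4 = 28 —(−1)→ 27
27 —HB6→ 4·6 + 3 —bump→ 4·7 + 3 = 31 —(−1)→ 30
30 —HB7→ 4·7 + 2 —bump→ 4·8 + 2 = 34 —(−1)→ 33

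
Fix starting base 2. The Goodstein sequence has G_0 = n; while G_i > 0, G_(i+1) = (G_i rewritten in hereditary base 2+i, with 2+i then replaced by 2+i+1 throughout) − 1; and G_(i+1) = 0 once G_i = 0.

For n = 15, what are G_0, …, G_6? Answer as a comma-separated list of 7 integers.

15, 111, 1283, 18752, 326593, 6588344, 150994943

(0) 15|_2 = 2^(2 + 1) + 2^2 + 2 + 1 ↦ 3^(3 + 1) + 3^3 + 3 + 1|_3 = 112 ⇒ 111
(1) 111|_3 = 3^(3 + 1) + 3^3 + 3 ↦ 4^(4 + 1) + 4^4 + 4|_4 = 1284 ⇒ 1283
(2) 1283|_4 = 4^(4 + 1) + 4^4 + 3 ↦ 5^(5 + 1) + 5^5 + 3|_5 = 18753 ⇒ 18752
(3) 18752|_5 = 5^(5 + 1) + 5^5 + 2 ↦ 6^(6 + 1) + 6^6 + 2|_6 = 326594 ⇒ 326593
(4) 326593|_6 = 6^(6 + 1) + 6^6 + 1 ↦ 7^(7 + 1) + 7^7 + 1|_7 = 6588345 ⇒ 6588344
(5) 6588344|_7 = 7^(7 + 1) + 7^7 ↦ 8^(8 + 1) + 8^8|_8 = 150994944 ⇒ 150994943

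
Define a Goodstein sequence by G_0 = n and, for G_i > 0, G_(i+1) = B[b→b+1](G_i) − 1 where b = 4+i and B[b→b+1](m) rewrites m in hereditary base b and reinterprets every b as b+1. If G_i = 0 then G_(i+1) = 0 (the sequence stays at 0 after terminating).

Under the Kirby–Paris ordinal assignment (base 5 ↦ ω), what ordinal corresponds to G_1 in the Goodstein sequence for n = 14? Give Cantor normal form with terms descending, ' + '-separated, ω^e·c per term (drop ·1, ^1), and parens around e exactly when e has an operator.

step 0: 14 = 3·4 + 2; sub 5 for 4: 3·5 + 2; = 17; G_1 = 17−1 = 16
step 1: 16 = 3·5 + 1; sub 6 for 5: 3·6 + 1; = 19; G_2 = 19−1 = 18

ω·3 + 1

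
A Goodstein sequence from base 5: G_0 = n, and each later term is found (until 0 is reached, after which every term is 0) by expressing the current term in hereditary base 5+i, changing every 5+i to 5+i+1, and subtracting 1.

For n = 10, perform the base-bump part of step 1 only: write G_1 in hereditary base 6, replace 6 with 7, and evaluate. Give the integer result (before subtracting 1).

12

(0) 10|_5 = 2·5 ↦ 2·6|_6 = 12 ⇒ 11
(1) 11|_6 = 6 + 5 ↦ 7 + 5|_7 = 12 ⇒ 11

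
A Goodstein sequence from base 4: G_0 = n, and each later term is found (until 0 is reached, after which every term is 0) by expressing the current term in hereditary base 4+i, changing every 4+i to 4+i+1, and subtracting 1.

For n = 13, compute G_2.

[0] 13 ≡ 3·4 + 1 (base 4). Lift 5: 16. −1: 15.
[1] 15 ≡ 3·5 (base 5). Lift 6: 18. −1: 17.
[2] 17 ≡ 2·6 + 5 (base 6). Lift 7: 19. −1: 18.

17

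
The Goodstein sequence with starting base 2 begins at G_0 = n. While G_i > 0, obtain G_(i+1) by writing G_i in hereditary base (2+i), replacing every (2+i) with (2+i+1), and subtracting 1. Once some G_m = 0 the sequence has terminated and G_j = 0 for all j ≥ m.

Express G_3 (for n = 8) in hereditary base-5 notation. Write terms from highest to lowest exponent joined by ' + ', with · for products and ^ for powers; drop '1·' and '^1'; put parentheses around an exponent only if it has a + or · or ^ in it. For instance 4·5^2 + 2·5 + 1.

2·5^5 + 2·5^2 + 2·5

i=0: 8 = 2^(2 + 1) (b=2); 2→3: 3^(3 + 1) = 81; 81−1 = 80
i=1: 80 = 2·3^3 + 2·3^2 + 2·3 + 2 (b=3); 3→4: 2·4^4 + 2·4^2 + 2·4 + 2 = 554; 554−1 = 553
i=2: 553 = 2·4^4 + 2·4^2 + 2·4 + 1 (b=4); 4→5: 2·5^5 + 2·5^2 + 2·5 + 1 = 6311; 6311−1 = 6310
i=3: 6310 = 2·5^5 + 2·5^2 + 2·5 (b=5); 5→6: 2·6^6 + 2·6^2 + 2·6 = 93396; 93396−1 = 93395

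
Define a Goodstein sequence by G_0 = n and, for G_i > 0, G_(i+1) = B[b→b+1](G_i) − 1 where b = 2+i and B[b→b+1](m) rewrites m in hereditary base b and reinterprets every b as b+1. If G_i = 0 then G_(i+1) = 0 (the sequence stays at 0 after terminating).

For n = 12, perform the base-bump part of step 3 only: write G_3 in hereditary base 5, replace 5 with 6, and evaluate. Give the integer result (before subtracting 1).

280020

G_0=12  [base 2] 2^(2 + 1) + 2^2  →[2↦3]→  3^(3 + 1) + 3^3 = 108  −1 ⇒ G_1=107
G_1=107  [base 3] 3^(3 + 1) + 2·3^2 + 2·3 + 2  →[3↦4]→  4^(4 + 1) + 2·4^2 + 2·4 + 2 = 1066  −1 ⇒ G_2=1065
G_2=1065  [base 4] 4^(4 + 1) + 2·4^2 + 2·4 + 1  →[4↦5]→  5^(5 + 1) + 2·5^2 + 2·5 + 1 = 15686  −1 ⇒ G_3=15685
G_3=15685  [base 5] 5^(5 + 1) + 2·5^2 + 2·5  →[5↦6]→  6^(6 + 1) + 2·6^2 + 2·6 = 280020  −1 ⇒ G_4=280019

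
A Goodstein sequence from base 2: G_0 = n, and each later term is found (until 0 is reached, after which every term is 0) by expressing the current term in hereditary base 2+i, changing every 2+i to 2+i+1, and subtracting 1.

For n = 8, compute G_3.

G_0=8  [base 2] 2^(2 + 1)  →[2↦3]→  3^(3 + 1) = 81  −1 ⇒ G_1=80
G_1=80  [base 3] 2·3^3 + 2·3^2 + 2·3 + 2  →[3↦4]→  2·4^4 + 2·4^2 + 2·4 + 2 = 554  −1 ⇒ G_2=553
G_2=553  [base 4] 2·4^4 + 2·4^2 + 2·4 + 1  →[4↦5]→  2·5^5 + 2·5^2 + 2·5 + 1 = 6311  −1 ⇒ G_3=6310
G_3=6310  [base 5] 2·5^5 + 2·5^2 + 2·5  →[5↦6]→  2·6^6 + 2·6^2 + 2·6 = 93396  −1 ⇒ G_4=93395

6310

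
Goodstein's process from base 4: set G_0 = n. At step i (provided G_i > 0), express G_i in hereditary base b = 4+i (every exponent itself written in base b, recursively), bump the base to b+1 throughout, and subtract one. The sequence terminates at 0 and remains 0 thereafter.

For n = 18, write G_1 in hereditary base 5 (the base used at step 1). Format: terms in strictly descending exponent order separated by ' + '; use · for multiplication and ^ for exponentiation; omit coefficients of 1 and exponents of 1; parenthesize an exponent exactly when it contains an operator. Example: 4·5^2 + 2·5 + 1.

G_0 = 18. HB_4(18) = 4^2 + 2. Bump = 27. G_1 = 26.
G_1 = 26. HB_5(26) = 5^2 + 1. Bump = 37. G_2 = 36.

5^2 + 1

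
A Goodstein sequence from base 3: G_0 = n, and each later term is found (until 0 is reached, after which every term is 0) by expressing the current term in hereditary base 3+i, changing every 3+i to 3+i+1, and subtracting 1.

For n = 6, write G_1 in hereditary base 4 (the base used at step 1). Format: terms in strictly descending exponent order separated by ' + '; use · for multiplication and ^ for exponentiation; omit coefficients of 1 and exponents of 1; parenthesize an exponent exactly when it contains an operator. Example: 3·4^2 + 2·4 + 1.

4 + 3

(0) 6|_3 = 2·3 ↦ 2·4|_4 = 8 ⇒ 7
(1) 7|_4 = 4 + 3 ↦ 5 + 3|_5 = 8 ⇒ 7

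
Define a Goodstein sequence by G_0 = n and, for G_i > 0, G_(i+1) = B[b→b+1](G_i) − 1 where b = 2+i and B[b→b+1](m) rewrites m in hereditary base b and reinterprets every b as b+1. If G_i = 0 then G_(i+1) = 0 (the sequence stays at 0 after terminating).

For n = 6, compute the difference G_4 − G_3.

43530

step 0: 6 = 2^2 + 2; sub 3 for 2: 3^3 + 3; = 30; G_1 = 30−1 = 29
step 1: 29 = 3^3 + 2; sub 4 for 3: 4^4 + 2; = 258; G_2 = 258−1 = 257
step 2: 257 = 4^4 + 1; sub 5 for 4: 5^5 + 1; = 3126; G_3 = 3126−1 = 3125
step 3: 3125 = 5^5; sub 6 for 5: 6^6; = 46656; G_4 = 46656−1 = 46655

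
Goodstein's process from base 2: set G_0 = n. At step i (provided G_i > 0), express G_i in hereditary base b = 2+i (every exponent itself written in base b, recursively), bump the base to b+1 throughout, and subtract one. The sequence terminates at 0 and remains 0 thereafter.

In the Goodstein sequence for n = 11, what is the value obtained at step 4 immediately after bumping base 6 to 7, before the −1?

i=0: 11 = 2^(2 + 1) + 2 + 1 (b=2); 2→3: 3^(3 + 1) + 3 + 1 = 85; 85−1 = 84
i=1: 84 = 3^(3 + 1) + 3 (b=3); 3→4: 4^(4 + 1) + 4 = 1028; 1028−1 = 1027
i=2: 1027 = 4^(4 + 1) + 3 (b=4); 4→5: 5^(5 + 1) + 3 = 15628; 15628−1 = 15627
i=3: 15627 = 5^(5 + 1) + 2 (b=5); 5→6: 6^(6 + 1) + 2 = 279938; 279938−1 = 279937

5764802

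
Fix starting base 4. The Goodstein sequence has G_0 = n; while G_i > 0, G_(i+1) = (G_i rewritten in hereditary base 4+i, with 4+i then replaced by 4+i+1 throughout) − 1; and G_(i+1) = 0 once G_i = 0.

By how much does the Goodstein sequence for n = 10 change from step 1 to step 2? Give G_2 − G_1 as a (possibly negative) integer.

i=0: 10 = 2·4 + 2 (b=4); 4→5: 2·5 + 2 = 12; 12−1 = 11
i=1: 11 = 2·5 + 1 (b=5); 5→6: 2·6 + 1 = 13; 13−1 = 12

1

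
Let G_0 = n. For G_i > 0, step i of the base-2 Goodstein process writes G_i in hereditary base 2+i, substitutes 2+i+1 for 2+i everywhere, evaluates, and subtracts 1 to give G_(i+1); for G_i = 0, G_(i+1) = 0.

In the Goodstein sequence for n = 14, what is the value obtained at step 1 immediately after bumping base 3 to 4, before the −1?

(0) 14|_2 = 2^(2 + 1) + 2^2 + 2 ↦ 3^(3 + 1) + 3^3 + 3|_3 = 111 ⇒ 110
(1) 110|_3 = 3^(3 + 1) + 3^3 + 2 ↦ 4^(4 + 1) + 4^4 + 2|_4 = 1282 ⇒ 1281

1282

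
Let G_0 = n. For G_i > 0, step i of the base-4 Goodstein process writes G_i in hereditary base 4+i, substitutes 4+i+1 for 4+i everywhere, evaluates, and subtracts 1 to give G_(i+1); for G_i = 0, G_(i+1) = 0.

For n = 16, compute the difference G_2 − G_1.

3

base 4: 16 = 4^2; at 5: 5^2 = 25; next = 24
base 5: 24 = 4·5 + 4; at 6: 4·6 + 4 = 28; next = 27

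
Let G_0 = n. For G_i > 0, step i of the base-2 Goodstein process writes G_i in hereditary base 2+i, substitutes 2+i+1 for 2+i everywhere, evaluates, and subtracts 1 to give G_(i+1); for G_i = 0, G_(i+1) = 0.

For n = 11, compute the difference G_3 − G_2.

14600

G_0=11  [base 2] 2^(2 + 1) + 2 + 1  →[2↦3]→  3^(3 + 1) + 3 + 1 = 85  −1 ⇒ G_1=84
G_1=84  [base 3] 3^(3 + 1) + 3  →[3↦4]→  4^(4 + 1) + 4 = 1028  −1 ⇒ G_2=1027
G_2=1027  [base 4] 4^(4 + 1) + 3  →[4↦5]→  5^(5 + 1) + 3 = 15628  −1 ⇒ G_3=15627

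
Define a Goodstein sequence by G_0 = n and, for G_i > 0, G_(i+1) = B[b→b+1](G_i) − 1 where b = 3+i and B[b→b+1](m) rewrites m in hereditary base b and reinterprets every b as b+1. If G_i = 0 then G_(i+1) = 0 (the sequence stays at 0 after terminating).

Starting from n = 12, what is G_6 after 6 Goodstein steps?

69

i=0: 12 = 3^2 + 3 (b=3); 3→4: 4^2 + 4 = 20; 20−1 = 19
i=1: 19 = 4^2 + 3 (b=4); 4→5: 5^2 + 3 = 28; 28−1 = 27
i=2: 27 = 5^2 + 2 (b=5); 5→6: 6^2 + 2 = 38; 38−1 = 37
i=3: 37 = 6^2 + 1 (b=6); 6→7: 7^2 + 1 = 50; 50−1 = 49
i=4: 49 = 7^2 (b=7); 7→8: 8^2 = 64; 64−1 = 63
i=5: 63 = 7·8 + 7 (b=8); 8→9: 7·9 + 7 = 70; 70−1 = 69
i=6: 69 = 7·9 + 6 (b=9); 9→10: 7·10 + 6 = 76; 76−1 = 75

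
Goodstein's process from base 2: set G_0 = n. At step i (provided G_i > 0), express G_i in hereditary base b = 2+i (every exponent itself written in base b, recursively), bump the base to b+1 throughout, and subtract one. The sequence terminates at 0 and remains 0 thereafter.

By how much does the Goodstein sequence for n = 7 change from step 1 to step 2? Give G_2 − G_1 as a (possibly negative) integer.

229

i=0: 7 = 2^2 + 2 + 1 (b=2); 2→3: 3^3 + 3 + 1 = 31; 31−1 = 30
i=1: 30 = 3^3 + 3 (b=3); 3→4: 4^4 + 4 = 260; 260−1 = 259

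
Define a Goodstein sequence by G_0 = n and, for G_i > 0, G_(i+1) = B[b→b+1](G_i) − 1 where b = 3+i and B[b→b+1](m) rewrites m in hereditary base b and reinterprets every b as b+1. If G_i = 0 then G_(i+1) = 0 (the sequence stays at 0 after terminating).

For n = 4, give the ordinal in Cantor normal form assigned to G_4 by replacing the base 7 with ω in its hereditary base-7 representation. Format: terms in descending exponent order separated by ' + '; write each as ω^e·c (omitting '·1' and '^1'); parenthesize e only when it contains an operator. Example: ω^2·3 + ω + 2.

(0) 4|_3 = 3 + 1 ↦ 4 + 1|_4 = 5 ⇒ 4
(1) 4|_4 = 4 ↦ 5|_5 = 5 ⇒ 4
(2) 4|_5 = 4 ↦ 4|_6 = 4 ⇒ 3
(3) 3|_6 = 3 ↦ 3|_7 = 3 ⇒ 2
(4) 2|_7 = 2 ↦ 2|_8 = 2 ⇒ 1

2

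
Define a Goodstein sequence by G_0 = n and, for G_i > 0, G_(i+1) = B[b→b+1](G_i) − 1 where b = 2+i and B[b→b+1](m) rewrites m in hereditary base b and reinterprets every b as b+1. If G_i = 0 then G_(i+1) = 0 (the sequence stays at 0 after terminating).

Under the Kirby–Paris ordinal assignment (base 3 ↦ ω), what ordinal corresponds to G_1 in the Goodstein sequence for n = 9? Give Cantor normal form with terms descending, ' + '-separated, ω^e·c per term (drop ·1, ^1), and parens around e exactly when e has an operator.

i=0: 9 = 2^(2 + 1) + 1 (b=2); 2→3: 3^(3 + 1) + 1 = 82; 82−1 = 81
i=1: 81 = 3^(3 + 1) (b=3); 3→4: 4^(4 + 1) = 1024; 1024−1 = 1023

ω^(ω + 1)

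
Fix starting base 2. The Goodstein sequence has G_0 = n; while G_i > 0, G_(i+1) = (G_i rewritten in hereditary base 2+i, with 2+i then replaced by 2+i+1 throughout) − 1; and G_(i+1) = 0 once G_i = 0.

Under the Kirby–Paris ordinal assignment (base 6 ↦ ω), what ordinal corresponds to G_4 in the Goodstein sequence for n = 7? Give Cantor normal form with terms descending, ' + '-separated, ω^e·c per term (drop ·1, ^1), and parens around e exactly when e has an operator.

step 0: 7 = 2^2 + 2 + 1; sub 3 for 2: 3^3 + 3 + 1; = 31; G_1 = 31−1 = 30
step 1: 30 = 3^3 + 3; sub 4 for 3: 4^4 + 4; = 260; G_2 = 260−1 = 259
step 2: 259 = 4^4 + 3; sub 5 for 4: 5^5 + 3; = 3128; G_3 = 3128−1 = 3127
step 3: 3127 = 5^5 + 2; sub 6 for 5: 6^6 + 2; = 46658; G_4 = 46658−1 = 46657
step 4: 46657 = 6^6 + 1; sub 7 for 6: 7^7 + 1; = 823544; G_5 = 823544−1 = 823543

ω^ω + 1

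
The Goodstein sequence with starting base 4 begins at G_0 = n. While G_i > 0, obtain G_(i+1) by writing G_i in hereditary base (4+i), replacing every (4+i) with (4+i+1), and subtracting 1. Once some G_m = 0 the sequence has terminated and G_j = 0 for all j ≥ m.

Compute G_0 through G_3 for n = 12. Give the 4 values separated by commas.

[0] 12 ≡ 3·4 (base 4). Lift 5: 15. −1: 14.
[1] 14 ≡ 2·5 + 4 (base 5). Lift 6: 16. −1: 15.
[2] 15 ≡ 2·6 + 3 (base 6). Lift 7: 17. −1: 16.

12, 14, 15, 16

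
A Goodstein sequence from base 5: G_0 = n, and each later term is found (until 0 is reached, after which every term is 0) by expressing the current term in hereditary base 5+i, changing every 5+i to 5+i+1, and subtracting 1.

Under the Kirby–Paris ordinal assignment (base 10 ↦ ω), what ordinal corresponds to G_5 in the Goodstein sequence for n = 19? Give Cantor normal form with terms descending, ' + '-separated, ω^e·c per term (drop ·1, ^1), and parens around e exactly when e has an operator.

i=0: 19 = 3·5 + 4 (b=5); 5→6: 3·6 + 4 = 22; 22−1 = 21
i=1: 21 = 3·6 + 3 (b=6); 6→7: 3·7 + 3 = 24; 24−1 = 23
i=2: 23 = 3·7 + 2 (b=7); 7→8: 3·8 + 2 = 26; 26−1 = 25
i=3: 25 = 3·8 + 1 (b=8); 8→9: 3·9 + 1 = 28; 28−1 = 27
i=4: 27 = 3·9 (b=9); 9→10: 3·10 = 30; 30−1 = 29

ω·2 + 9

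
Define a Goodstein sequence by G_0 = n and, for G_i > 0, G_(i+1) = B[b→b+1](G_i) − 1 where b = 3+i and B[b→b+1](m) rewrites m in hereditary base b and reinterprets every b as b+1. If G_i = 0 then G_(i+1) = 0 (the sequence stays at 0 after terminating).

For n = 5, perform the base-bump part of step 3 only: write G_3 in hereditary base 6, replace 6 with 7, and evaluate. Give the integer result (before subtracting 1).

5

(0) 5|_3 = 3 + 2 ↦ 4 + 2|_4 = 6 ⇒ 5
(1) 5|_4 = 4 + 1 ↦ 5 + 1|_5 = 6 ⇒ 5
(2) 5|_5 = 5 ↦ 6|_6 = 6 ⇒ 5
(3) 5|_6 = 5 ↦ 5|_7 = 5 ⇒ 4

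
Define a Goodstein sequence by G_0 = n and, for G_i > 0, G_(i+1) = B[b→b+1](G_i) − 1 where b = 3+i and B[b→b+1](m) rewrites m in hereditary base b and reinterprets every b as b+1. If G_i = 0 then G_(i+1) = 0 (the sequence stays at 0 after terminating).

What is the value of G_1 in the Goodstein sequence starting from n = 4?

i=0: 4 = 3 + 1 (b=3); 3→4: 4 + 1 = 5; 5−1 = 4
i=1: 4 = 4 (b=4); 4→5: 5 = 5; 5−1 = 4

4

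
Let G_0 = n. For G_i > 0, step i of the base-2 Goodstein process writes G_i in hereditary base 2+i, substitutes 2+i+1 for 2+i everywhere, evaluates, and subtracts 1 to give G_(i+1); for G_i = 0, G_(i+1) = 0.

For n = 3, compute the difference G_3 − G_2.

base 2: 3 = 2 + 1; at 3: 3 + 1 = 4; next = 3
base 3: 3 = 3; at 4: 4 = 4; next = 3
base 4: 3 = 3; at 5: 3 = 3; next = 2

-1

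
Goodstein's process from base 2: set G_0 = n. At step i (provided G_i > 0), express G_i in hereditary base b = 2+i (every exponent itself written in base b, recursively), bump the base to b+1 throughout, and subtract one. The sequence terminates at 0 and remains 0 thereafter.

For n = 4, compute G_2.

41

G_0=4  [base 2] 2^2  →[2↦3]→  3^3 = 27  −1 ⇒ G_1=26
G_1=26  [base 3] 2·3^2 + 2·3 + 2  →[3↦4]→  2·4^2 + 2·4 + 2 = 42  −1 ⇒ G_2=41
G_2=41  [base 4] 2·4^2 + 2·4 + 1  →[4↦5]→  2·5^2 + 2·5 + 1 = 61  −1 ⇒ G_3=60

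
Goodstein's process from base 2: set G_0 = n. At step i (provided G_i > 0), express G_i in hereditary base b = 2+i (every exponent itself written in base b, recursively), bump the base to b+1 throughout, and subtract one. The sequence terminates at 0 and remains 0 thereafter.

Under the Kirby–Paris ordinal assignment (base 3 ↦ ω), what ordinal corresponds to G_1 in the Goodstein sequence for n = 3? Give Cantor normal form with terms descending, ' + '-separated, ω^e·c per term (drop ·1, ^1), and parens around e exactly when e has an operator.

ω

base 2: 3 = 2 + 1; at 3: 3 + 1 = 4; next = 3
base 3: 3 = 3; at 4: 4 = 4; next = 3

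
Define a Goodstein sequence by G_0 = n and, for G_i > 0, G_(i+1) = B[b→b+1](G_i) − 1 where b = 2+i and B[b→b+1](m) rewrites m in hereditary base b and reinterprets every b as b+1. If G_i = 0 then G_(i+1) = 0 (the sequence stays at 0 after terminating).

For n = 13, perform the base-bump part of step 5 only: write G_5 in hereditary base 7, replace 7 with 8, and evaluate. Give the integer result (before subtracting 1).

(0) 13|_2 = 2^(2 + 1) + 2^2 + 1 ↦ 3^(3 + 1) + 3^3 + 1|_3 = 109 ⇒ 108
(1) 108|_3 = 3^(3 + 1) + 3^3 ↦ 4^(4 + 1) + 4^4|_4 = 1280 ⇒ 1279
(2) 1279|_4 = 4^(4 + 1) + 3·4^3 + 3·4^2 + 3·4 + 3 ↦ 5^(5 + 1) + 3·5^3 + 3·5^2 + 3·5 + 3|_5 = 16093 ⇒ 16092
(3) 16092|_5 = 5^(5 + 1) + 3·5^3 + 3·5^2 + 3·5 + 2 ↦ 6^(6 + 1) + 3·6^3 + 3·6^2 + 3·6 + 2|_6 = 280712 ⇒ 280711
(4) 280711|_6 = 6^(6 + 1) + 3·6^3 + 3·6^2 + 3·6 + 1 ↦ 7^(7 + 1) + 3·7^3 + 3·7^2 + 3·7 + 1|_7 = 5765999 ⇒ 5765998
(5) 5765998|_7 = 7^(7 + 1) + 3·7^3 + 3·7^2 + 3·7 ↦ 8^(8 + 1) + 3·8^3 + 3·8^2 + 3·8|_8 = 134219480 ⇒ 134219479

134219480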